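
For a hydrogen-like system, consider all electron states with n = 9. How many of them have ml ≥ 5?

20

With n = 9 the allowed l are 0, 1, …, 8.
Contributions: l=5 → 1; l=6 → 2; l=7 → 3; l=8 → 4.
Orbitals: 1 + 2 + 3 + 4 = 10. Each orbital carries two spin states, so 10 × 2 = 20 states.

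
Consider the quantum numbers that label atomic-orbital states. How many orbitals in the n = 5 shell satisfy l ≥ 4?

9

Go through l = 0, …, 4 (the values permitted for n = 5).
Per l-value: l=4 → 9.
Total orbitals: 9.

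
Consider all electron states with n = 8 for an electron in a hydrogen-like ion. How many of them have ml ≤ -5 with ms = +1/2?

The n = 8 shell has l = 0 through 7; check each.
Contributions: l=5 → 1; l=6 → 2; l=7 → 3.
Orbitals: 1 + 2 + 3 = 6. With ms fixed to a single value there is one state per orbital, giving 6 states.

6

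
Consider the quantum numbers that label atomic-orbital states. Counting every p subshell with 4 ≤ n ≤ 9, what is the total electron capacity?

36

A p subshell (l = 1) exists for every n ≥ 2, so shells n = 4, 5, 6, 7, 8, 9 each contribute one — 6 subshells.
Since each p subshell holds 2(2·1+1) = 6 electrons, the total is 6 × 6 = 36.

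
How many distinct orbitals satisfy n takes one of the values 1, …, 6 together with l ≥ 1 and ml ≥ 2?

Count contributing orbitals for each principal shell:
n=3 → 1; n=4 → 3; n=5 → 6; n=6 → 10.
Total orbitals: 1 + 3 + 6 + 10 = 20.

20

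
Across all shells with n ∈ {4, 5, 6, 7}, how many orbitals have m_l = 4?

6

Work shell by shell — for each n, count the (l, m_l) pairs that satisfy m_l = 4:
n=5 → 1; n=6 → 2; n=7 → 3.
Total orbitals: 1 + 2 + 3 = 6.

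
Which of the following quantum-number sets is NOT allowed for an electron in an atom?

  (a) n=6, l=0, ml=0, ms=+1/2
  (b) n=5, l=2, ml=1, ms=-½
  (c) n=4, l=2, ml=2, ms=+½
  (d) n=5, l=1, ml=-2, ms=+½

(d) has |ml| = 2 > l = 1, violating −l ≤ ml ≤ l.
The remaining sets (a), (b), (c) satisfy all four rules.

(d)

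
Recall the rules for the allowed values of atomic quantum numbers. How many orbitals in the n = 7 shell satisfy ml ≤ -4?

With n = 7 the allowed l are 0, 1, …, 6.
Per l-value: l=4 → 1; l=5 → 2; l=6 → 3.
Total orbitals: 1 + 2 + 3 = 6.

6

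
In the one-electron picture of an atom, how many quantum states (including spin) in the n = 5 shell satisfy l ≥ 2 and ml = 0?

Per l-value: l=2 → 1; l=3 → 1; l=4 → 1.
Orbitals: 1 + 1 + 1 = 3. Each orbital carries two spin states, so 3 × 2 = 6 states.

6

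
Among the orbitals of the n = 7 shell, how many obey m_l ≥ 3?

Go through l = 0, …, 6 (the values permitted for n = 7).
Orbitals with m_l ≥ 3, by l: l=3 → 1; l=4 → 2; l=5 → 3; l=6 → 4.
Total orbitals: 1 + 2 + 3 + 4 = 10.

10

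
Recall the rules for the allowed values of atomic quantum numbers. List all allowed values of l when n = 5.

l is an integer with 0 ≤ l ≤ n−1, so for n = 5: l = 0, 1, 2, 3, 4.

0, 1, 2, 3, 4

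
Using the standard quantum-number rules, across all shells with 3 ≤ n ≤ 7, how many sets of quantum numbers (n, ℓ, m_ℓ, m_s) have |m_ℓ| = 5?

12

Per-shell orbital counts meeting the constraint:
n=6 → 2; n=7 → 4.
Orbitals: 2 + 4 = 6. Including both spin states (m_s = ±1/2) gives 2 × 6 = 12 states.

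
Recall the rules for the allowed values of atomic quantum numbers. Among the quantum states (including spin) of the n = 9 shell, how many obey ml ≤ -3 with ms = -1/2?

With n = 9 the allowed l are 0, 1, …, 8.
Orbitals with ml ≤ -3, by l: l=3 → 1; l=4 → 2; l=5 → 3; l=6 → 4; l=7 → 5; l=8 → 6.
Orbitals: 1 + 2 + 3 + 4 + 5 + 6 = 21. With ms fixed to a single value there is one state per orbital, giving 21 states.

21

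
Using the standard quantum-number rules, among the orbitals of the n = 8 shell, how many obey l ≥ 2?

60

The n = 8 shell has l = 0 through 7; check each.
Orbitals with l ≥ 2, by l: l=2 → 5; l=3 → 7; l=4 → 9; l=5 → 11; l=6 → 13; l=7 → 15.
Total orbitals: 5 + 7 + 9 + 11 + 13 + 15 = 60.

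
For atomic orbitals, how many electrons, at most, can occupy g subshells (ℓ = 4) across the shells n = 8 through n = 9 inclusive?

A g subshell (ℓ = 4) exists for every n ≥ 5, so shells n = 8, 9 each contribute one — 2 subshells.
Since each g subshell holds 2(2·4+1) = 18 electrons, the total is 2 × 18 = 36.

36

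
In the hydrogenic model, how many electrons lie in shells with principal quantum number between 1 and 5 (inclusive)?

Shell n has n² orbitals: 1²=1 + 2²=4 + 3²=9 + 4²=16 + 5²=25 = 55 orbitals.
Two spin states per orbital: 2 × 55 = 110 electrons.

110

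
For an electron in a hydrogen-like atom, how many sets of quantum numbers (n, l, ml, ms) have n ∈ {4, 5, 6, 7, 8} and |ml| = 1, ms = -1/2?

Treat each shell separately and count matching orbitals:
n=4 → 6; n=5 → 8; n=6 → 10; n=7 → 12; n=8 → 14.
Orbitals: 6 + 8 + 10 + 12 + 14 = 50. With ms fixed to -1/2 there is one state per orbital, so 50 states.

50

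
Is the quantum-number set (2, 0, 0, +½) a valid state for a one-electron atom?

n = 2 is a positive integer. l = 0 satisfies 0 ≤ l ≤ n−1 = 1. m_l = 0 lies in the range −l … +l (here 0). m_s = +1/2 is one of ±1/2.
All four constraints are satisfied.

Valid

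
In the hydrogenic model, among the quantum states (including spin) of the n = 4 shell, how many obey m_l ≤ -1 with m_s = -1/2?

For n = 4, l ranges over 0 … 3.
Per l-value: l=1 → 1; l=2 → 2; l=3 → 3.
Orbitals: 1 + 2 + 3 = 6. With m_s fixed to a single value there is one state per orbital, giving 6 states.

6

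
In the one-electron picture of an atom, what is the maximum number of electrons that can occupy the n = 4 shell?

A shell holds 2n² electrons: 2 × 4² = 2 × 16 = 32.

32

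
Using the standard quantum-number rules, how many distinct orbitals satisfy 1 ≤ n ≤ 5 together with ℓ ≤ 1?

17

Work shell by shell — for each n, count the (ℓ, m_ℓ) pairs that satisfy ℓ ≤ 1:
n=1 → 1; n=2 → 4; n=3 → 4; n=4 → 4; n=5 → 4.
Total orbitals: 1 + 4 + 4 + 4 + 4 = 17.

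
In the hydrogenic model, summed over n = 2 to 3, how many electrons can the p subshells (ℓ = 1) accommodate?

A p subshell (ℓ = 1) exists for every n ≥ 2, so shells n = 2, 3 each contribute one — 2 subshells.
Since each p subshell holds 2(2·1+1) = 6 electrons, the total is 2 × 6 = 12.

12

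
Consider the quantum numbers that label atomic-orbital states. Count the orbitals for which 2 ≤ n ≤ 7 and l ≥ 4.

62

Go shell by shell, enumerating (l, ml) with l ≥ 4:
n=5 → 9; n=6 → 20; n=7 → 33.
Total orbitals: 9 + 20 + 33 = 62.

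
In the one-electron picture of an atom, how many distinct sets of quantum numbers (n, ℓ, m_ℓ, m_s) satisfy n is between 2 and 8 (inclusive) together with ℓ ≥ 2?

350

Work shell by shell — for each n, count the (ℓ, m_ℓ) pairs that satisfy ℓ ≥ 2:
n=3 → 5; n=4 → 12; n=5 → 21; n=6 → 32; n=7 → 45; n=8 → 60.
Orbitals: 5 + 12 + 21 + 32 + 45 + 60 = 175. Including both spin states (m_s = ±1/2) gives 2 × 175 = 350 states.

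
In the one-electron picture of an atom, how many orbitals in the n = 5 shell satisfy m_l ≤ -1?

10

With n = 5 the allowed l are 0, 1, …, 4.
Contributions: l=1 → 1; l=2 → 2; l=3 → 3; l=4 → 4.
Total orbitals: 1 + 2 + 3 + 4 = 10.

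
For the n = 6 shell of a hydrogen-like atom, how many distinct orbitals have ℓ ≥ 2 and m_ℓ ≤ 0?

Go through ℓ = 0, …, 5 (the values permitted for n = 6).
Contributions: ℓ=2 → 3; ℓ=3 → 4; ℓ=4 → 5; ℓ=5 → 6.
Total orbitals: 3 + 4 + 5 + 6 = 18.

18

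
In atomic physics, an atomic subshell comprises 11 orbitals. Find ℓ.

2ℓ+1 = 11 gives ℓ = 5.

ℓ = 5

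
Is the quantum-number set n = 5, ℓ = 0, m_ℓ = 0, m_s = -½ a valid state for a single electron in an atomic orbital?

n = 5 is a positive integer. ℓ = 0 satisfies 0 ≤ ℓ ≤ n−1 = 4. m_ℓ = 0 lies in the range −ℓ … +ℓ (here 0). m_s = -1/2 is one of ±1/2.
All four constraints are satisfied.

Valid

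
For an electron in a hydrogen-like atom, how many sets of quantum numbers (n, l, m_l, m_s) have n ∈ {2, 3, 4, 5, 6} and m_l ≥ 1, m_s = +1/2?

35

Go shell by shell, enumerating (l, m_l) with m_l ≥ 1:
n=2 → 1; n=3 → 3; n=4 → 6; n=5 → 10; n=6 → 15.
Orbitals: 1 + 3 + 6 + 10 + 15 = 35. With m_s fixed to +1/2 there is one state per orbital, so 35 states.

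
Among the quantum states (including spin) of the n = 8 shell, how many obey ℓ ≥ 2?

120

The n = 8 shell has ℓ = 0 through 7; check each.
Per ℓ-value: ℓ=2 → 5; ℓ=3 → 7; ℓ=4 → 9; ℓ=5 → 11; ℓ=6 → 13; ℓ=7 → 15.
Orbitals: 5 + 7 + 9 + 11 + 13 + 15 = 60. Each orbital carries two spin states, so 60 × 2 = 120 states.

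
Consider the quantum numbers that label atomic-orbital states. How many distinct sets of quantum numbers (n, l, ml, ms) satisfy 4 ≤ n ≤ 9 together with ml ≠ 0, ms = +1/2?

232

Count contributing orbitals for each principal shell:
n=4 → 12; n=5 → 20; n=6 → 30; n=7 → 42; n=8 → 56; n=9 → 72.
Orbitals: 12 + 20 + 30 + 42 + 56 + 72 = 232. With ms fixed to +1/2 there is one state per orbital, so 232 states.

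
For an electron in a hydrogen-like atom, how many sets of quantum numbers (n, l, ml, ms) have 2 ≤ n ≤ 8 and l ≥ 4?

Count contributing orbitals for each principal shell:
n=5 → 9; n=6 → 20; n=7 → 33; n=8 → 48.
Orbitals: 9 + 20 + 33 + 48 = 110. Including both spin states (ms = ±1/2) gives 2 × 110 = 220 states.

220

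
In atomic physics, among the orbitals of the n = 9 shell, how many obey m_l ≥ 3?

The n = 9 shell has l = 0 through 8; check each.
Contributions: l=3 → 1; l=4 → 2; l=5 → 3; l=6 → 4; l=7 → 5; l=8 → 6.
Total orbitals: 1 + 2 + 3 + 4 + 5 + 6 = 21.

21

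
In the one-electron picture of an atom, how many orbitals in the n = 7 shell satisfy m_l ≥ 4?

For n = 7, l ranges over 0 … 6.
Contributions: l=4 → 1; l=5 → 2; l=6 → 3.
Total orbitals: 1 + 2 + 3 = 6.

6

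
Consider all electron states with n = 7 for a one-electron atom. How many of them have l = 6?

The n = 7 shell has l = 0 through 6; check each.
Orbitals with l = 6, by l: l=6 → 13.
Orbitals: 13. Each orbital carries two spin states, so 13 × 2 = 26 states.

26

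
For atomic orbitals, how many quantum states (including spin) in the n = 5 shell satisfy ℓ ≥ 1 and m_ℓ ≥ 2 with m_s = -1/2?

Go through ℓ = 0, …, 4 (the values permitted for n = 5).
Orbitals with ℓ ≥ 1 and m_ℓ ≥ 2, by ℓ: ℓ=2 → 1; ℓ=3 → 2; ℓ=4 → 3.
Orbitals: 1 + 2 + 3 = 6. With m_s fixed to a single value there is one state per orbital, giving 6 states.

6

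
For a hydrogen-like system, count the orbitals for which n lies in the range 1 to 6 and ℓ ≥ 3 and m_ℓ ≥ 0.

28

For each n in the range, tally the orbitals obeying ℓ ≥ 3 and m_ℓ ≥ 0:
n=4 → 4; n=5 → 9; n=6 → 15.
Total orbitals: 4 + 9 + 15 = 28.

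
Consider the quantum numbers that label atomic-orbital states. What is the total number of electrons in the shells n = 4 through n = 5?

Shell n has n² orbitals: 4²=16 + 5²=25 = 41 orbitals.
Two spin states per orbital: 2 × 41 = 82 electrons.

82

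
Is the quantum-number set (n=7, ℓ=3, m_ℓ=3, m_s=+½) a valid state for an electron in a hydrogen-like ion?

n = 7 is a positive integer. ℓ = 3 satisfies 0 ≤ ℓ ≤ n−1 = 6. m_ℓ = 3 lies in the range −ℓ … +ℓ (here −3 … 3). m_s = +1/2 is one of ±1/2.
All four constraints are satisfied.

Yes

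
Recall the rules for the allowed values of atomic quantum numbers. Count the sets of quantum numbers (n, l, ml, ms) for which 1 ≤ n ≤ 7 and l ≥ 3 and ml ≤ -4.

Go shell by shell, enumerating (l, ml) with l ≥ 3 and ml ≤ -4:
n=5 → 1; n=6 → 3; n=7 → 6.
Orbitals: 1 + 3 + 6 = 10. Including both spin states (ms = ±1/2) gives 2 × 10 = 20 states.

20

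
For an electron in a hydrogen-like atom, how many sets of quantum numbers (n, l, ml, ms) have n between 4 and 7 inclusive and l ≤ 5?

Treat each shell separately and count matching orbitals:
n=4 → 16; n=5 → 25; n=6 → 36; n=7 → 36.
Orbitals: 16 + 25 + 36 + 36 = 113. Including both spin states (ms = ±1/2) gives 2 × 113 = 226 states.

226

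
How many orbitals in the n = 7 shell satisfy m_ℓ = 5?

2

Per ℓ-value: ℓ=5 → 1; ℓ=6 → 1.
Total orbitals: 1 + 1 = 2.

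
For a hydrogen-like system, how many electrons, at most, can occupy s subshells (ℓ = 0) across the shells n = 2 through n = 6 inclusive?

An s subshell (ℓ = 0) exists for every n ≥ 1, so shells n = 2, 3, 4, 5, 6 each contribute one — 5 subshells.
Since each s subshell holds 2(2·0+1) = 2 electrons, the total is 5 × 2 = 10.

10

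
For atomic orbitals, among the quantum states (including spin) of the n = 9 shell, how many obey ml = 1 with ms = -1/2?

The n = 9 shell has l = 0 through 8; check each.
The (l, ml) pairs meeting ml = 1 give: l=1 → 1; l=2 → 1; l=3 → 1; l=4 → 1; l=5 → 1; l=6 → 1; l=7 → 1; l=8 → 1.
Orbitals: 1 + 1 + 1 + 1 + 1 + 1 + 1 + 1 = 8. With ms fixed to a single value there is one state per orbital, giving 8 states.

8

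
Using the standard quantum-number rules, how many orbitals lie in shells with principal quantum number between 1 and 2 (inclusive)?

5

Shell n has n² orbitals: 1²=1 + 2²=4 = 5 orbitals.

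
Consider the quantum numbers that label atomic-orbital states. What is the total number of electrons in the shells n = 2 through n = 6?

Shell n has n² orbitals: 2²=4 + 3²=9 + 4²=16 + 5²=25 + 6²=36 = 90 orbitals.
Two spin states per orbital: 2 × 90 = 180 electrons.

180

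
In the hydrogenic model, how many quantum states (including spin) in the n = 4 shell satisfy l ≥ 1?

30

Per l-value: l=1 → 3; l=2 → 5; l=3 → 7.
Orbitals: 3 + 5 + 7 = 15. Each orbital carries two spin states, so 15 × 2 = 30 states.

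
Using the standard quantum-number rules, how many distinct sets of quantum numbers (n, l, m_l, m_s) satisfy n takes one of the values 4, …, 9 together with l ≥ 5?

260

For each n in the range, tally the orbitals obeying l ≥ 5:
n=6 → 11; n=7 → 24; n=8 → 39; n=9 → 56.
Orbitals: 11 + 24 + 39 + 56 = 130. Including both spin states (m_s = ±1/2) gives 2 × 130 = 260 states.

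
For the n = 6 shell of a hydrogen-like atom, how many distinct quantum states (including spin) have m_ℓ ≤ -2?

20

For n = 6, ℓ ranges over 0 … 5.
Contributions: ℓ=2 → 1; ℓ=3 → 2; ℓ=4 → 3; ℓ=5 → 4.
Orbitals: 1 + 2 + 3 + 4 = 10. Each orbital carries two spin states, so 10 × 2 = 20 states.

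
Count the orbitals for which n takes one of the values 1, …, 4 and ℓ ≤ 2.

23

For each n in the range, tally the orbitals obeying ℓ ≤ 2:
n=1 → 1; n=2 → 4; n=3 → 9; n=4 → 9.
Total orbitals: 1 + 4 + 9 + 9 = 23.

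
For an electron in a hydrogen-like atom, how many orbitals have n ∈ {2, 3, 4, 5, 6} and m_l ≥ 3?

For each n in the range, tally the orbitals obeying m_l ≥ 3:
n=4 → 1; n=5 → 3; n=6 → 6.
Total orbitals: 1 + 3 + 6 = 10.

10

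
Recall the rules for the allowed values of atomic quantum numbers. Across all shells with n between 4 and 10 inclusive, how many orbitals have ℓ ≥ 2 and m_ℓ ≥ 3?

84

Treat each shell separately and count matching orbitals:
n=4 → 1; n=5 → 3; n=6 → 6; n=7 → 10; n=8 → 15; n=9 → 21; n=10 → 28.
Total orbitals: 1 + 3 + 6 + 10 + 15 + 21 + 28 = 84.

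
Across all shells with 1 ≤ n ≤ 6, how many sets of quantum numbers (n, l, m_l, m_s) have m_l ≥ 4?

8

For each n in the range, tally the orbitals obeying m_l ≥ 4:
n=5 → 1; n=6 → 3.
Orbitals: 1 + 3 = 4. Including both spin states (m_s = ±1/2) gives 2 × 4 = 8 states.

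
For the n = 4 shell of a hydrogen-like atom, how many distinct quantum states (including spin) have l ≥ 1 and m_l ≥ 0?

18

For n = 4, l ranges over 0 … 3.
Orbitals with l ≥ 1 and m_l ≥ 0, by l: l=1 → 2; l=2 → 3; l=3 → 4.
Orbitals: 2 + 3 + 4 = 9. Each orbital carries two spin states, so 9 × 2 = 18 states.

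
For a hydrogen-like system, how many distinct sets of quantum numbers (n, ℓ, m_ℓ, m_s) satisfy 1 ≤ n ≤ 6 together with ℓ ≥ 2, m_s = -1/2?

70

For each n in the range, tally the orbitals obeying ℓ ≥ 2:
n=3 → 5; n=4 → 12; n=5 → 21; n=6 → 32.
Orbitals: 5 + 12 + 21 + 32 = 70. With m_s fixed to -1/2 there is one state per orbital, so 70 states.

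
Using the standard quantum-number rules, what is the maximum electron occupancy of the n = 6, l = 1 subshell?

A subshell with l = 1 has 2l+1 = 3 orbitals, each holding 2 electrons (spin ±1/2), so 3 × 2 = 6.

6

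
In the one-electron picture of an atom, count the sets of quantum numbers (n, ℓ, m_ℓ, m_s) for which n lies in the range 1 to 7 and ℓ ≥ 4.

124

Treat each shell separately and count matching orbitals:
n=5 → 9; n=6 → 20; n=7 → 33.
Orbitals: 9 + 20 + 33 = 62. Including both spin states (m_s = ±1/2) gives 2 × 62 = 124 states.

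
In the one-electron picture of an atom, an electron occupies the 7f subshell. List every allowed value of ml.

The 7f subshell has l = 3, and ml takes every integer from −l to +l. With l = 3 that gives the 7 values -3, -2, -1, 0, 1, 2, 3.

-3, -2, -1, 0, 1, 2, 3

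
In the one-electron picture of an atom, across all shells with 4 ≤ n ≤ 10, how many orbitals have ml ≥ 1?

161

Treat each shell separately and count matching orbitals:
n=4 → 6; n=5 → 10; n=6 → 15; n=7 → 21; n=8 → 28; n=9 → 36; n=10 → 45.
Total orbitals: 6 + 10 + 15 + 21 + 28 + 36 + 45 = 161.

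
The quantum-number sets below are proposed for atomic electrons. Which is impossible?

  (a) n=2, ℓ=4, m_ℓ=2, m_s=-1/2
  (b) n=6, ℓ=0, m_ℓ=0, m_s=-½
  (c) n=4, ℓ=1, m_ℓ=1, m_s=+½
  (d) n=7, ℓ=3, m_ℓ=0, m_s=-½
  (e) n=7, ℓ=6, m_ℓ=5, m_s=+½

(a) has ℓ = 4 ≥ n = 2, violating 0 ≤ ℓ ≤ n−1.
The remaining sets (b), (c), (d), (e) satisfy all four rules.

(a)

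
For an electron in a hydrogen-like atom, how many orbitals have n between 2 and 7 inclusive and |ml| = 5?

6

Count contributing orbitals for each principal shell:
n=6 → 2; n=7 → 4.
Total orbitals: 2 + 4 = 6.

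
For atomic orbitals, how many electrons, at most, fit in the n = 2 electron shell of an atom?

8

A shell holds 2n² electrons: 2 × 2² = 2 × 4 = 8.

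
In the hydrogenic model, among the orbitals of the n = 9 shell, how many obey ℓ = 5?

11

The n = 9 shell has ℓ = 0 through 8; check each.
The (ℓ, m_ℓ) pairs meeting ℓ = 5 give: ℓ=5 → 11.
Total orbitals: 11.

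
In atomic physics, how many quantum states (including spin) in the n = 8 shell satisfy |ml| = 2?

24

The n = 8 shell has l = 0 through 7; check each.
Per l-value: l=2 → 2; l=3 → 2; l=4 → 2; l=5 → 2; l=6 → 2; l=7 → 2.
Orbitals: 2 + 2 + 2 + 2 + 2 + 2 = 12. Each orbital carries two spin states, so 12 × 2 = 24 states.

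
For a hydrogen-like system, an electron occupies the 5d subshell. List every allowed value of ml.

The 5d subshell has l = 2, and ml takes every integer from −l to +l. With l = 2 that gives the 5 values -2, -1, 0, 1, 2.

-2, -1, 0, 1, 2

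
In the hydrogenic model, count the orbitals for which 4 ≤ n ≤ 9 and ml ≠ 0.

Count contributing orbitals for each principal shell:
n=4 → 12; n=5 → 20; n=6 → 30; n=7 → 42; n=8 → 56; n=9 → 72.
Total orbitals: 12 + 20 + 30 + 42 + 56 + 72 = 232.

232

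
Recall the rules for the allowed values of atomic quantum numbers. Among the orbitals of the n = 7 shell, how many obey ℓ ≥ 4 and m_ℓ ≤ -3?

9

The n = 7 shell has ℓ = 0 through 6; check each.
Orbitals with ℓ ≥ 4 and m_ℓ ≤ -3, by ℓ: ℓ=4 → 2; ℓ=5 → 3; ℓ=6 → 4.
Total orbitals: 2 + 3 + 4 = 9.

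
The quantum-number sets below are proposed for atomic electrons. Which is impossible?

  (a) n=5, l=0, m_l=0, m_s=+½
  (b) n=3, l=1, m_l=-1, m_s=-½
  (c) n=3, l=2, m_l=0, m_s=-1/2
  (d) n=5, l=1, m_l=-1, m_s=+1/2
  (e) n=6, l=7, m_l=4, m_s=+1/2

(e) has l = 7 ≥ n = 6, violating 0 ≤ l ≤ n−1.
The remaining sets (a), (b), (c), (d) satisfy all four rules.

(e)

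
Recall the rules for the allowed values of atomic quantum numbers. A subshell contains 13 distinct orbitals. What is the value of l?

l = 6

2l+1 = 13 gives l = 6.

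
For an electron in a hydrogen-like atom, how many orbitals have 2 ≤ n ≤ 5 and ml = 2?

6

Count contributing orbitals for each principal shell:
n=3 → 1; n=4 → 2; n=5 → 3.
Total orbitals: 1 + 2 + 3 = 6.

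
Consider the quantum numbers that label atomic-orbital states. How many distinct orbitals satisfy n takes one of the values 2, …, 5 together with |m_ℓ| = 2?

12

Work shell by shell — for each n, count the (ℓ, m_ℓ) pairs that satisfy |m_ℓ| = 2:
n=3 → 2; n=4 → 4; n=5 → 6.
Total orbitals: 2 + 4 + 6 = 12.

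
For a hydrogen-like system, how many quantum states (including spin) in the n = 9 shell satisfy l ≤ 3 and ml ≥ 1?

12

The n = 9 shell has l = 0 through 8; check each.
Per l-value: l=1 → 1; l=2 → 2; l=3 → 3.
Orbitals: 1 + 2 + 3 = 6. Each orbital carries two spin states, so 6 × 2 = 12 states.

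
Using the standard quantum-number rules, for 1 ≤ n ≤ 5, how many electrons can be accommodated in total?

110

Total orbitals = 1² + 2² + 3² + 4² + 5² = 55. Doubling for spin gives 110 electrons.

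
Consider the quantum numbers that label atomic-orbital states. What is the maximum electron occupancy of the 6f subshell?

A subshell with l = 3 has 2l+1 = 7 orbitals, each holding 2 electrons (spin ±1/2), so 7 × 2 = 14.

14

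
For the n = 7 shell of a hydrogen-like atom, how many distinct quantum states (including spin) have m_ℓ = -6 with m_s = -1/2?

1

The n = 7 shell has ℓ = 0 through 6; check each.
Per ℓ-value: ℓ=6 → 1.
Orbitals: 1. With m_s fixed to a single value there is one state per orbital, giving 1 state.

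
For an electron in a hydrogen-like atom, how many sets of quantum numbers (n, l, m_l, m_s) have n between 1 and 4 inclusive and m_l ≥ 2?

8

Work shell by shell — for each n, count the (l, m_l) pairs that satisfy m_l ≥ 2:
n=3 → 1; n=4 → 3.
Orbitals: 1 + 3 = 4. Including both spin states (m_s = ±1/2) gives 2 × 4 = 8 states.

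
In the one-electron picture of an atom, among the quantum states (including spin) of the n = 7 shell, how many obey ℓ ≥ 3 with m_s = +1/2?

40

Go through ℓ = 0, …, 6 (the values permitted for n = 7).
Contributions: ℓ=3 → 7; ℓ=4 → 9; ℓ=5 → 11; ℓ=6 → 13.
Orbitals: 7 + 9 + 11 + 13 = 40. With m_s fixed to a single value there is one state per orbital, giving 40 states.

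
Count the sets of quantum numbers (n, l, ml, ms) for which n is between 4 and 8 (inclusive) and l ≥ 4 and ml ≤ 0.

Go shell by shell, enumerating (l, ml) with l ≥ 4 and ml ≤ 0:
n=5 → 5; n=6 → 11; n=7 → 18; n=8 → 26.
Orbitals: 5 + 11 + 18 + 26 = 60. Including both spin states (ms = ±1/2) gives 2 × 60 = 120 states.

120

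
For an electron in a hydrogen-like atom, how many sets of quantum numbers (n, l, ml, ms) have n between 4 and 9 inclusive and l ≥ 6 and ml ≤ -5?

32

Per-shell orbital counts meeting the constraint:
n=7 → 2; n=8 → 5; n=9 → 9.
Orbitals: 2 + 5 + 9 = 16. Including both spin states (ms = ±1/2) gives 2 × 16 = 32 states.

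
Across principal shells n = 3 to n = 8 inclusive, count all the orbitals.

199

Shell n has n² orbitals: 3²=9 + 4²=16 + 5²=25 + 6²=36 + 7²=49 + 8²=64 = 199 orbitals.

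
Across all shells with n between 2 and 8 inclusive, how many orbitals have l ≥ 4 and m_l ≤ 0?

60

Count contributing orbitals for each principal shell:
n=5 → 5; n=6 → 11; n=7 → 18; n=8 → 26.
Total orbitals: 5 + 11 + 18 + 26 = 60.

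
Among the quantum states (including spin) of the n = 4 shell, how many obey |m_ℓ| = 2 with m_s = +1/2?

The (ℓ, m_ℓ) pairs meeting |m_ℓ| = 2 give: ℓ=2 → 2; ℓ=3 → 2.
Orbitals: 2 + 2 = 4. With m_s fixed to a single value there is one state per orbital, giving 4 states.

4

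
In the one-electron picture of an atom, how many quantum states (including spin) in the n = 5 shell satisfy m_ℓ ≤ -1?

20

The (ℓ, m_ℓ) pairs meeting m_ℓ ≤ -1 give: ℓ=1 → 1; ℓ=2 → 2; ℓ=3 → 3; ℓ=4 → 4.
Orbitals: 1 + 2 + 3 + 4 = 10. Each orbital carries two spin states, so 10 × 2 = 20 states.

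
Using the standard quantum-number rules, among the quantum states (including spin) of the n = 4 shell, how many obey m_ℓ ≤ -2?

6

With n = 4 the allowed ℓ are 0, 1, …, 3.
The (ℓ, m_ℓ) pairs meeting m_ℓ ≤ -2 give: ℓ=2 → 1; ℓ=3 → 2.
Orbitals: 1 + 2 = 3. Each orbital carries two spin states, so 3 × 2 = 6 states.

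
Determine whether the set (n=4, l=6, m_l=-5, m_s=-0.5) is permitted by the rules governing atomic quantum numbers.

Not allowed

The orbital quantum number must satisfy 0 ≤ l ≤ n−1. With n = 4 the allowed l values are 0, 1, 2, 3, so l = 6 is out of range.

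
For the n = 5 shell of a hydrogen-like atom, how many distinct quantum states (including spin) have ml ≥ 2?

Contributions: l=2 → 1; l=3 → 2; l=4 → 3.
Orbitals: 1 + 2 + 3 = 6. Each orbital carries two spin states, so 6 × 2 = 12 states.

12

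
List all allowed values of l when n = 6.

0, 1, 2, 3, 4, 5

l is an integer with 0 ≤ l ≤ n−1, so for n = 6: l = 0, 1, 2, 3, 4, 5.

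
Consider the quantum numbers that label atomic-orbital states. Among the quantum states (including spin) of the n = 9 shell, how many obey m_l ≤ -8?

2

The n = 9 shell has l = 0 through 8; check each.
The (l, m_l) pairs meeting m_l ≤ -8 give: l=8 → 1.
Orbitals: 1. Each orbital carries two spin states, so 1 × 2 = 2 states.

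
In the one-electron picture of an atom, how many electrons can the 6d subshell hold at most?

10

A subshell with l = 2 has 2l+1 = 5 orbitals, each holding 2 electrons (spin ±1/2), so 5 × 2 = 10.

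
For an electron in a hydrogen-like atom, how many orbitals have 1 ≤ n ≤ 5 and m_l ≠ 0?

Go shell by shell, enumerating (l, m_l) with m_l ≠ 0:
n=2 → 2; n=3 → 6; n=4 → 12; n=5 → 20.
Total orbitals: 2 + 6 + 12 + 20 = 40.

40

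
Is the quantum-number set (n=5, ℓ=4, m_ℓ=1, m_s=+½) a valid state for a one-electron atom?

Allowed

n = 5 is a positive integer. ℓ = 4 satisfies 0 ≤ ℓ ≤ n−1 = 4. m_ℓ = 1 lies in the range −ℓ … +ℓ (here −4 … 4). m_s = +1/2 is one of ±1/2.
All four constraints are satisfied.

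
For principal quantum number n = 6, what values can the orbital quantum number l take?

0, 1, 2, 3, 4, 5

l is an integer with 0 ≤ l ≤ n−1, so for n = 6: l = 0, 1, 2, 3, 4, 5.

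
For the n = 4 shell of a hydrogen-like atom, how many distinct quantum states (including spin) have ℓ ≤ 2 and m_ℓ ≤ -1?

6

Per ℓ-value: ℓ=1 → 1; ℓ=2 → 2.
Orbitals: 1 + 2 = 3. Each orbital carries two spin states, so 3 × 2 = 6 states.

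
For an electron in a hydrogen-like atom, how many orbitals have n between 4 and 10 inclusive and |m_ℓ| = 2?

Go shell by shell, enumerating (ℓ, m_ℓ) with |m_ℓ| = 2:
n=4 → 4; n=5 → 6; n=6 → 8; n=7 → 10; n=8 → 12; n=9 → 14; n=10 → 16.
Total orbitals: 4 + 6 + 8 + 10 + 12 + 14 + 16 = 70.

70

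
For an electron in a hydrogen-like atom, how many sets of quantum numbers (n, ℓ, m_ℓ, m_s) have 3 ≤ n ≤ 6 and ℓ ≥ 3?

100

Count contributing orbitals for each principal shell:
n=4 → 7; n=5 → 16; n=6 → 27.
Orbitals: 7 + 16 + 27 = 50. Including both spin states (m_s = ±1/2) gives 2 × 50 = 100 states.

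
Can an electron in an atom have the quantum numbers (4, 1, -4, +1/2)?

The magnetic quantum number must satisfy −ℓ ≤ m_ℓ ≤ ℓ. With ℓ = 1, m_ℓ can only be -1, 0, 1, so m_ℓ = -4 is forbidden.

No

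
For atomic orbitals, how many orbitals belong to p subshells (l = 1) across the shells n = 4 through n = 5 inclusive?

A p subshell (l = 1) exists for every n ≥ 2, so shells n = 4, 5 each contribute one — 2 subshells.
Since each p subshell has 2·1+1 = 3 orbitals, the total is 2 × 3 = 6.

6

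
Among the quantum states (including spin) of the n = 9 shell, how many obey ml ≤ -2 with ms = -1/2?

The (l, ml) pairs meeting ml ≤ -2 give: l=2 → 1; l=3 → 2; l=4 → 3; l=5 → 4; l=6 → 5; l=7 → 6; l=8 → 7.
Orbitals: 1 + 2 + 3 + 4 + 5 + 6 + 7 = 28. With ms fixed to a single value there is one state per orbital, giving 28 states.

28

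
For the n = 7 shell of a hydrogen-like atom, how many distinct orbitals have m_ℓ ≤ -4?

6

The n = 7 shell has ℓ = 0 through 6; check each.
Contributions: ℓ=4 → 1; ℓ=5 → 2; ℓ=6 → 3.
Total orbitals: 1 + 2 + 3 = 6.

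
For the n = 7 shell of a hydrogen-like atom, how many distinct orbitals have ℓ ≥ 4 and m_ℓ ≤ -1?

With n = 7 the allowed ℓ are 0, 1, …, 6.
Contributions: ℓ=4 → 4; ℓ=5 → 5; ℓ=6 → 6.
Total orbitals: 4 + 5 + 6 = 15.

15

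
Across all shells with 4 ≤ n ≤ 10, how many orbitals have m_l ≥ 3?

Work shell by shell — for each n, count the (l, m_l) pairs that satisfy m_l ≥ 3:
n=4 → 1; n=5 → 3; n=6 → 6; n=7 → 10; n=8 → 15; n=9 → 21; n=10 → 28.
Total orbitals: 1 + 3 + 6 + 10 + 15 + 21 + 28 = 84.

84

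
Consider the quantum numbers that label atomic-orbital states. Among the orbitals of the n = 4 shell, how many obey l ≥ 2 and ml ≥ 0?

7

Go through l = 0, …, 3 (the values permitted for n = 4).
Per l-value: l=2 → 3; l=3 → 4.
Total orbitals: 3 + 4 = 7.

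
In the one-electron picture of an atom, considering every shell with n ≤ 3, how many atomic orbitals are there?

Total orbitals = 1² + 2² + 3² = 14.

14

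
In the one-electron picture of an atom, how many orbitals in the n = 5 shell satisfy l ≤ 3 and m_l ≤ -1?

6

Go through l = 0, …, 4 (the values permitted for n = 5).
The (l, m_l) pairs meeting l ≤ 3 and m_l ≤ -1 give: l=1 → 1; l=2 → 2; l=3 → 3.
Total orbitals: 1 + 2 + 3 = 6.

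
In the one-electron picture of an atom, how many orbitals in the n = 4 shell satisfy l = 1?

3

Per l-value: l=1 → 3.
Total orbitals: 3.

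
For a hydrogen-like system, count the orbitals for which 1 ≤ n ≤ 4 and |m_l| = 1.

12

Work shell by shell — for each n, count the (l, m_l) pairs that satisfy |m_l| = 1:
n=2 → 2; n=3 → 4; n=4 → 6.
Total orbitals: 2 + 4 + 6 = 12.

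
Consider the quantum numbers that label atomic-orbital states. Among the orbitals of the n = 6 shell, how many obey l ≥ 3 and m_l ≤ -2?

9

Go through l = 0, …, 5 (the values permitted for n = 6).
The (l, m_l) pairs meeting l ≥ 3 and m_l ≤ -2 give: l=3 → 2; l=4 → 3; l=5 → 4.
Total orbitals: 2 + 3 + 4 = 9.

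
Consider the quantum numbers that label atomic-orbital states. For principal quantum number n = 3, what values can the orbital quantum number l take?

l is an integer with 0 ≤ l ≤ n−1, so for n = 3: l = 0, 1, 2.

0, 1, 2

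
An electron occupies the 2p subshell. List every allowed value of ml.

The 2p subshell has l = 1, and ml takes every integer from −l to +l. With l = 1 that gives the 3 values -1, 0, 1.

-1, 0, 1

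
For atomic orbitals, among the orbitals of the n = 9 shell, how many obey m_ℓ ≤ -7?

For n = 9, ℓ ranges over 0 … 8.
Per ℓ-value: ℓ=7 → 1; ℓ=8 → 2.
Total orbitals: 1 + 2 = 3.

3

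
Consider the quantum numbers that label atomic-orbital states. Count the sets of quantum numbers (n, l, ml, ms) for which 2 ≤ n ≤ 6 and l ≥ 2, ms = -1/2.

70

Work shell by shell — for each n, count the (l, ml) pairs that satisfy l ≥ 2:
n=3 → 5; n=4 → 12; n=5 → 21; n=6 → 32.
Orbitals: 5 + 12 + 21 + 32 = 70. With ms fixed to -1/2 there is one state per orbital, so 70 states.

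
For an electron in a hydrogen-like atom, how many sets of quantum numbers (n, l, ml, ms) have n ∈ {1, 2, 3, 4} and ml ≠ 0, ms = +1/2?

20

Per-shell orbital counts meeting the constraint:
n=2 → 2; n=3 → 6; n=4 → 12.
Orbitals: 2 + 6 + 12 = 20. With ms fixed to +1/2 there is one state per orbital, so 20 states.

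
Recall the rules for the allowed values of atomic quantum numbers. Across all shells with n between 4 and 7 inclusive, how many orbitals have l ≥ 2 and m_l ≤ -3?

Count contributing orbitals for each principal shell:
n=4 → 1; n=5 → 3; n=6 → 6; n=7 → 10.
Total orbitals: 1 + 3 + 6 + 10 = 20.

20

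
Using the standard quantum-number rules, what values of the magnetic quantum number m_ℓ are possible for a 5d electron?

The 5d subshell has ℓ = 2, and m_ℓ takes every integer from −ℓ to +ℓ. With ℓ = 2 that gives the 5 values -2, -1, 0, 1, 2.

-2, -1, 0, 1, 2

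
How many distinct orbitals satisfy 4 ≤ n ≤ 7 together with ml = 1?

Treat each shell separately and count matching orbitals:
n=4 → 3; n=5 → 4; n=6 → 5; n=7 → 6.
Total orbitals: 3 + 4 + 5 + 6 = 18.

18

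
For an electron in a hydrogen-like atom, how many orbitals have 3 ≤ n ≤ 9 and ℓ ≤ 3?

105

Treat each shell separately and count matching orbitals:
n=3 → 9; n=4 → 16; n=5 → 16; n=6 → 16; n=7 → 16; n=8 → 16; n=9 → 16.
Total orbitals: 9 + 16 + 16 + 16 + 16 + 16 + 16 = 105.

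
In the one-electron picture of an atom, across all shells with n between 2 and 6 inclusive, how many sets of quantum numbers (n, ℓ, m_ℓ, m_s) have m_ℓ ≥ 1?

Work shell by shell — for each n, count the (ℓ, m_ℓ) pairs that satisfy m_ℓ ≥ 1:
n=2 → 1; n=3 → 3; n=4 → 6; n=5 → 10; n=6 → 15.
Orbitals: 1 + 3 + 6 + 10 + 15 = 35. Including both spin states (m_s = ±1/2) gives 2 × 35 = 70 states.

70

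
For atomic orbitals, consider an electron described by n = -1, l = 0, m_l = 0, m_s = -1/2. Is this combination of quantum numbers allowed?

No

The principal quantum number must be a positive integer (n ≥ 1), but here n = -1.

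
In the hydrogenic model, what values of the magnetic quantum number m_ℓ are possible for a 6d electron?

-2, -1, 0, 1, 2

The 6d subshell has ℓ = 2, and m_ℓ takes every integer from −ℓ to +ℓ. With ℓ = 2 that gives the 5 values -2, -1, 0, 1, 2.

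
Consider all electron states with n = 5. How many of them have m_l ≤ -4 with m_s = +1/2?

1

Orbitals with m_l ≤ -4, by l: l=4 → 1.
Orbitals: 1. With m_s fixed to a single value there is one state per orbital, giving 1 state.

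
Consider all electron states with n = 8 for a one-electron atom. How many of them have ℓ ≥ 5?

Orbitals with ℓ ≥ 5, by ℓ: ℓ=5 → 11; ℓ=6 → 13; ℓ=7 → 15.
Orbitals: 11 + 13 + 15 = 39. Each orbital carries two spin states, so 39 × 2 = 78 states.

78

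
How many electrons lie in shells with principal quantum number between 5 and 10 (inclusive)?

Shell n has n² orbitals: 5²=25 + 6²=36 + 7²=49 + 8²=64 + 9²=81 + 10²=100 = 355 orbitals.
Two spin states per orbital: 2 × 355 = 710 electrons.

710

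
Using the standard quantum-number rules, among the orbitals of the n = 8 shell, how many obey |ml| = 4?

8

The n = 8 shell has l = 0 through 7; check each.
Per l-value: l=4 → 2; l=5 → 2; l=6 → 2; l=7 → 2.
Total orbitals: 2 + 2 + 2 + 2 = 8.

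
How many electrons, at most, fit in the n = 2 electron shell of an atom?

A shell holds 2n² electrons: 2 × 2² = 2 × 4 = 8.

8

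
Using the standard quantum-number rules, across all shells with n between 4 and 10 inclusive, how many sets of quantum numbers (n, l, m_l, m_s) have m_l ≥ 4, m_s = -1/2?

For each n in the range, tally the orbitals obeying m_l ≥ 4:
n=5 → 1; n=6 → 3; n=7 → 6; n=8 → 10; n=9 → 15; n=10 → 21.
Orbitals: 1 + 3 + 6 + 10 + 15 + 21 = 56. With m_s fixed to -1/2 there is one state per orbital, so 56 states.

56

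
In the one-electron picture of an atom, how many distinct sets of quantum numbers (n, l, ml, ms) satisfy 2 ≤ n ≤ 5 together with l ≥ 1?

100

Work shell by shell — for each n, count the (l, ml) pairs that satisfy l ≥ 1:
n=2 → 3; n=3 → 8; n=4 → 15; n=5 → 24.
Orbitals: 3 + 8 + 15 + 24 = 50. Including both spin states (ms = ±1/2) gives 2 × 50 = 100 states.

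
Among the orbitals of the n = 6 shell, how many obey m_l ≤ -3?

Go through l = 0, …, 5 (the values permitted for n = 6).
Contributions: l=3 → 1; l=4 → 2; l=5 → 3.
Total orbitals: 1 + 2 + 3 = 6.

6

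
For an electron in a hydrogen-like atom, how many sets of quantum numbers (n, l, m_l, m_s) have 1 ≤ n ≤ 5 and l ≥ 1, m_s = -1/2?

50

Treat each shell separately and count matching orbitals:
n=2 → 3; n=3 → 8; n=4 → 15; n=5 → 24.
Orbitals: 3 + 8 + 15 + 24 = 50. With m_s fixed to -1/2 there is one state per orbital, so 50 states.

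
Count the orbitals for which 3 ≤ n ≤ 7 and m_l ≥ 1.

55

Go shell by shell, enumerating (l, m_l) with m_l ≥ 1:
n=3 → 3; n=4 → 6; n=5 → 10; n=6 → 15; n=7 → 21.
Total orbitals: 3 + 6 + 10 + 15 + 21 = 55.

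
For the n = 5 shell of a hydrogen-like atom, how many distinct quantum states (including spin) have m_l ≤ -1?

Go through l = 0, …, 4 (the values permitted for n = 5).
The (l, m_l) pairs meeting m_l ≤ -1 give: l=1 → 1; l=2 → 2; l=3 → 3; l=4 → 4.
Orbitals: 1 + 2 + 3 + 4 = 10. Each orbital carries two spin states, so 10 × 2 = 20 states.

20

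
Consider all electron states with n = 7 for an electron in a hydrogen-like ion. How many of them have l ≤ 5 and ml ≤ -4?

6

With n = 7 the allowed l are 0, 1, …, 6.
Contributions: l=4 → 1; l=5 → 2.
Orbitals: 1 + 2 = 3. Each orbital carries two spin states, so 3 × 2 = 6 states.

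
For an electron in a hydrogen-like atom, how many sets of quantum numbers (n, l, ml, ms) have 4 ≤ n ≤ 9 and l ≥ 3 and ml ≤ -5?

Go shell by shell, enumerating (l, ml) with l ≥ 3 and ml ≤ -5:
n=6 → 1; n=7 → 3; n=8 → 6; n=9 → 10.
Orbitals: 1 + 3 + 6 + 10 = 20. Including both spin states (ms = ±1/2) gives 2 × 20 = 40 states.

40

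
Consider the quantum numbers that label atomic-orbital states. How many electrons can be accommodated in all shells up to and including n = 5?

110

Total orbitals = 1² + 2² + 3² + 4² + 5² = 55. Doubling for spin gives 110 electrons.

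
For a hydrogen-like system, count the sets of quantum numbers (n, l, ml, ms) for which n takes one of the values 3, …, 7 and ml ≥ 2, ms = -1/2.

Go shell by shell, enumerating (l, ml) with ml ≥ 2:
n=3 → 1; n=4 → 3; n=5 → 6; n=6 → 10; n=7 → 15.
Orbitals: 1 + 3 + 6 + 10 + 15 = 35. With ms fixed to -1/2 there is one state per orbital, so 35 states.

35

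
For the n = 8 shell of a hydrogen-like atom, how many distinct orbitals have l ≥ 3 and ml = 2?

With n = 8 the allowed l are 0, 1, …, 7.
Orbitals with l ≥ 3 and ml = 2, by l: l=3 → 1; l=4 → 1; l=5 → 1; l=6 → 1; l=7 → 1.
Total orbitals: 1 + 1 + 1 + 1 + 1 = 5.

5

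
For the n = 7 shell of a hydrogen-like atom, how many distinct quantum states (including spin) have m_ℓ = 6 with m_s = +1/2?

With n = 7 the allowed ℓ are 0, 1, …, 6.
The (ℓ, m_ℓ) pairs meeting m_ℓ = 6 give: ℓ=6 → 1.
Orbitals: 1. With m_s fixed to a single value there is one state per orbital, giving 1 state.

1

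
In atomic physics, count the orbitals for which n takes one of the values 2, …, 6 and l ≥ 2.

Work shell by shell — for each n, count the (l, ml) pairs that satisfy l ≥ 2:
n=3 → 5; n=4 → 12; n=5 → 21; n=6 → 32.
Total orbitals: 5 + 12 + 21 + 32 = 70.

70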